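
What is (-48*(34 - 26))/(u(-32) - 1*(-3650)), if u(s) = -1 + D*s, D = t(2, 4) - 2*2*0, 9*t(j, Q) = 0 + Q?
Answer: -3456/32713 ≈ -0.10565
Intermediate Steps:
t(j, Q) = Q/9 (t(j, Q) = (0 + Q)/9 = Q/9)
D = 4/9 (D = (⅑)*4 - 2*2*0 = 4/9 - 4*0 = 4/9 + 0 = 4/9 ≈ 0.44444)
u(s) = -1 + 4*s/9
(-48*(34 - 26))/(u(-32) - 1*(-3650)) = (-48*(34 - 26))/((-1 + (4/9)*(-32)) - 1*(-3650)) = (-48*8)/((-1 - 128/9) + 3650) = -384/(-137/9 + 3650) = -384/32713/9 = -384*9/32713 = -3456/32713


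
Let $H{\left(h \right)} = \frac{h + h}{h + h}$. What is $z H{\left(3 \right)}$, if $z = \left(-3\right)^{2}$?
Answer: $9$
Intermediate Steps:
$H{\left(h \right)} = 1$ ($H{\left(h \right)} = \frac{2 h}{2 h} = 2 h \frac{1}{2 h} = 1$)
$z = 9$
$z H{\left(3 \right)} = 9 \cdot 1 = 9$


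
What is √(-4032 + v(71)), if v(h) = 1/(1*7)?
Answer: 13*I*√1169/7 ≈ 63.497*I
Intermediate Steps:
v(h) = ⅐ (v(h) = 1/7 = ⅐)
√(-4032 + v(71)) = √(-4032 + ⅐) = √(-28223/7) = 13*I*√1169/7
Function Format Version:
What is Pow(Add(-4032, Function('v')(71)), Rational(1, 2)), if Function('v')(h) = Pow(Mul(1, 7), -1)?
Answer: Mul(Rational(13, 7), I, Pow(1169, Rational(1, 2))) ≈ Mul(63.497, I)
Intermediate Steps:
Function('v')(h) = Rational(1, 7) (Function('v')(h) = Pow(7, -1) = Rational(1, 7))
Pow(Add(-4032, Function('v')(71)), Rational(1, 2)) = Pow(Add(-4032, Rational(1, 7)), Rational(1, 2)) = Pow(Rational(-28223, 7), Rational(1, 2)) = Mul(Rational(13, 7), I, Pow(1169, Rational(1, 2)))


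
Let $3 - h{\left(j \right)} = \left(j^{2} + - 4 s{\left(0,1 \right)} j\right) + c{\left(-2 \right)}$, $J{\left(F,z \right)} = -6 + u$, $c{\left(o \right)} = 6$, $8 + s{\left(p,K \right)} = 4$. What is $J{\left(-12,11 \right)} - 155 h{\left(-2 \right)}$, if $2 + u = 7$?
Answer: $-3876$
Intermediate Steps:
$u = 5$ ($u = -2 + 7 = 5$)
$s{\left(p,K \right)} = -4$ ($s{\left(p,K \right)} = -8 + 4 = -4$)
$J{\left(F,z \right)} = -1$ ($J{\left(F,z \right)} = -6 + 5 = -1$)
$h{\left(j \right)} = -3 - j^{2} - 16 j$ ($h{\left(j \right)} = 3 - \left(\left(j^{2} + \left(-4\right) \left(-4\right) j\right) + 6\right) = 3 - \left(\left(j^{2} + 16 j\right) + 6\right) = 3 - \left(6 + j^{2} + 16 j\right) = -3 - j^{2} - 16 j$)
$J{\left(-12,11 \right)} - 155 h{\left(-2 \right)} = -1 - 155 \left(-3 - \left(-2\right)^{2} - -32\right) = -1 - 155 \left(-3 - 4 + 32\right) = -1 - 3875 = -3876$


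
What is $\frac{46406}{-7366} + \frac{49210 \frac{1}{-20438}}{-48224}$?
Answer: $- \frac{11434372282153}{1814986289248} \approx -6.3$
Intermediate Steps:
$\frac{46406}{-7366} + \frac{49210 \frac{1}{-20438}}{-48224} = 46406 \left(- \frac{1}{7366}\right) + 49210 \left(- \frac{1}{20438}\right) \left(- \frac{1}{48224}\right) = - \frac{23203}{3683} - - \frac{24605}{492801056} = - \frac{23203}{3683} + \frac{24605}{492801056} = - \frac{11434372282153}{1814986289248}$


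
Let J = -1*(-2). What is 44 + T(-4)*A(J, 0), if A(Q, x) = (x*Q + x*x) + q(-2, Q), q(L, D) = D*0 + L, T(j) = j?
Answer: 52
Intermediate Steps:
J = 2
q(L, D) = L (q(L, D) = 0 + L = L)
A(Q, x) = -2 + x**2 + Q*x (A(Q, x) = (x*Q + x*x) - 2 = (Q*x + x**2) - 2 = (x**2 + Q*x) - 2 = -2 + x**2 + Q*x)
44 + T(-4)*A(J, 0) = 44 - 4*(-2 + 0**2 + 2*0) = 44 - 4*(-2 + 0 + 0) = 44 - 4*(-2) = 44 + 8 = 52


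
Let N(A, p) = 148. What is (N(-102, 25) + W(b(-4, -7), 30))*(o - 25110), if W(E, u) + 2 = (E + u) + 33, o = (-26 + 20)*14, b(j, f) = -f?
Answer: -5441904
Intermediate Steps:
o = -84 (o = -6*14 = -84)
W(E, u) = 31 + E + u (W(E, u) = -2 + ((E + u) + 33) = -2 + (33 + E + u) = 31 + E + u)
(N(-102, 25) + W(b(-4, -7), 30))*(o - 25110) = (148 + (31 - 1*(-7) + 30))*(-84 - 25110) = (148 + (31 + 7 + 30))*(-25194) = (148 + 68)*(-25194) = 216*(-25194) = -5441904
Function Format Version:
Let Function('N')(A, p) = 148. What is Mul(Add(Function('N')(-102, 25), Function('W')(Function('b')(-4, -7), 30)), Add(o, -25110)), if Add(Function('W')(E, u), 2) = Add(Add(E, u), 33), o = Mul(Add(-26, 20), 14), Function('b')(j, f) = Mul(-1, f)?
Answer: -5441904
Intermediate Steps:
o = -84 (o = Mul(-6, 14) = -84)
Function('W')(E, u) = Add(31, E, u) (Function('W')(E, u) = Add(-2, Add(Add(E, u), 33)) = Add(-2, Add(33, E, u)) = Add(31, E, u))
Mul(Add(Function('N')(-102, 25), Function('W')(Function('b')(-4, -7), 30)), Add(o, -25110)) = Mul(Add(148, Add(31, Mul(-1, -7), 30)), Add(-84, -25110)) = Mul(Add(148, Add(31, 7, 30)), -25194) = Mul(Add(148, 68), -25194) = Mul(216, -25194) = -5441904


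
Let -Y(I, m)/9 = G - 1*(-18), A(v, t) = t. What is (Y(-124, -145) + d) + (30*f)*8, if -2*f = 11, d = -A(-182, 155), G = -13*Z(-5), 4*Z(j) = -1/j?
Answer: -32623/20 ≈ -1631.2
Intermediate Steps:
Z(j) = -1/(4*j) (Z(j) = (-1/j)/4 = -1/(4*j))
G = -13/20 (G = -(-13)/(4*(-5)) = -(-13)*(-1)/(4*5) = -13*1/20 = -13/20 ≈ -0.65000)
Y(I, m) = -3123/20 (Y(I, m) = -9*(-13/20 - 1*(-18)) = -9*(-13/20 + 18) = -9*347/20 = -3123/20)
d = -155 (d = -1*155 = -155)
f = -11/2 (f = -½*11 = -11/2 ≈ -5.5000)
(Y(-124, -145) + d) + (30*f)*8 = (-3123/20 - 155) + (30*(-11/2))*8 = -6223/20 - 165*8 = -6223/20 - 1320 = -32623/20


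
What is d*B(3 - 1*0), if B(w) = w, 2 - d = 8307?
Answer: -24915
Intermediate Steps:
d = -8305 (d = 2 - 1*8307 = 2 - 8307 = -8305)
d*B(3 - 1*0) = -8305*(3 - 1*0) = -8305*(3 + 0) = -8305*3 = -24915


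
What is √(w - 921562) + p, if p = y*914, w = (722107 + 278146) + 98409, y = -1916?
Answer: -1751224 + 10*√1771 ≈ -1.7508e+6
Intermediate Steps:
w = 1098662 (w = 1000253 + 98409 = 1098662)
p = -1751224 (p = -1916*914 = -1751224)
√(w - 921562) + p = √(1098662 - 921562) - 1751224 = √177100 - 1751224 = 10*√1771 - 1751224 = -1751224 + 10*√1771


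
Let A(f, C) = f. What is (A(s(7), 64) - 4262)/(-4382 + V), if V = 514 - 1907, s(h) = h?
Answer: 851/1155 ≈ 0.73680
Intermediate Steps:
V = -1393
(A(s(7), 64) - 4262)/(-4382 + V) = (7 - 4262)/(-4382 - 1393) = -4255/(-5775) = -4255*(-1/5775) = 851/1155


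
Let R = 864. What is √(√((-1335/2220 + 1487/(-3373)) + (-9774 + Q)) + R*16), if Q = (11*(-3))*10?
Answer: √(861251213776896 + 249602*I*√629555835104689)/249602 ≈ 117.58 + 0.42748*I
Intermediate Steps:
Q = -330 (Q = -33*10 = -330)
√(√((-1335/2220 + 1487/(-3373)) + (-9774 + Q)) + R*16) = √(√((-1335/2220 + 1487/(-3373)) + (-9774 - 330)) + 864*16) = √(√((-1335*1/2220 + 1487*(-1/3373)) - 10104) + 13824) = √(√((-89/148 - 1487/3373) - 10104) + 13824) = √(√(-520273/499204 - 10104) + 13824) = √(√(-5044477489/499204) + 13824) = √(I*√629555835104689/249602 + 13824) = √(13824 + I*√629555835104689/249602)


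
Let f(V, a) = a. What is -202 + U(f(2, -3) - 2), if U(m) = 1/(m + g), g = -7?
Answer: -2425/12 ≈ -202.08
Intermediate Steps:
U(m) = 1/(-7 + m) (U(m) = 1/(m - 7) = 1/(-7 + m))
-202 + U(f(2, -3) - 2) = -202 + 1/(-7 + (-3 - 2)) = -202 + 1/(-7 - 5) = -202 + 1/(-12) = -202 - 1/12 = -2425/12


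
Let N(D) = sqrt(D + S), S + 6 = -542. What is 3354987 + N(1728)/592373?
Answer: 3354987 + 2*sqrt(295)/592373 ≈ 3.3550e+6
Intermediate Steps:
S = -548 (S = -6 - 542 = -548)
N(D) = sqrt(-548 + D) (N(D) = sqrt(D - 548) = sqrt(-548 + D))
3354987 + N(1728)/592373 = 3354987 + sqrt(-548 + 1728)/592373 = 3354987 + sqrt(1180)*(1/592373) = 3354987 + (2*sqrt(295))*(1/592373) = 3354987 + 2*sqrt(295)/592373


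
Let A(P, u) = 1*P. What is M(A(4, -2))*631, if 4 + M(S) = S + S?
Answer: 2524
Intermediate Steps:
A(P, u) = P
M(S) = -4 + 2*S (M(S) = -4 + (S + S) = -4 + 2*S)
M(A(4, -2))*631 = (-4 + 2*4)*631 = (-4 + 8)*631 = 4*631 = 2524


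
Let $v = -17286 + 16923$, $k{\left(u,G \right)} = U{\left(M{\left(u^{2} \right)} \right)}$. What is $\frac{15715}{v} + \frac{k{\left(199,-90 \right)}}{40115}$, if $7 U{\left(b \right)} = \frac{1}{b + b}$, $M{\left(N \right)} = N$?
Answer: $- \frac{349506591240787}{8073235292430} \approx -43.292$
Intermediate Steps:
$U{\left(b \right)} = \frac{1}{14 b}$ ($U{\left(b \right)} = \frac{1}{7 \left(b + b\right)} = \frac{1}{7 \cdot 2 b} = \frac{\frac{1}{2} \frac{1}{b}}{7} = \frac{1}{14 b}$)
$k{\left(u,G \right)} = \frac{1}{14 u^{2}}$
$v = -363$
$\frac{15715}{v} + \frac{k{\left(199,-90 \right)}}{40115} = \frac{15715}{-363} + \frac{\frac{1}{14} \cdot \frac{1}{39601}}{40115} = 15715 \left(- \frac{1}{363}\right) + \frac{1}{14} \cdot \frac{1}{39601} \cdot \frac{1}{40115} = - \frac{15715}{363} + \frac{1}{554414} \cdot \frac{1}{40115} = - \frac{15715}{363} + \frac{1}{22240317610} = - \frac{349506591240787}{8073235292430}$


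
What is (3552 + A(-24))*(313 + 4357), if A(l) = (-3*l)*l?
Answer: 8518080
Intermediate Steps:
A(l) = -3*l²
(3552 + A(-24))*(313 + 4357) = (3552 - 3*(-24)²)*(313 + 4357) = (3552 - 3*576)*4670 = (3552 - 1728)*4670 = 1824*4670 = 8518080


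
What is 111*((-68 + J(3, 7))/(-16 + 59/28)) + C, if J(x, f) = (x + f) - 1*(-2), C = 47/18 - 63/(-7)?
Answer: 3214165/7002 ≈ 459.04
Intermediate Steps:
C = 209/18 (C = 47*(1/18) - 63*(-1/7) = 47/18 + 9 = 209/18 ≈ 11.611)
J(x, f) = 2 + f + x (J(x, f) = (f + x) + 2 = 2 + f + x)
111*((-68 + J(3, 7))/(-16 + 59/28)) + C = 111*((-68 + (2 + 7 + 3))/(-16 + 59/28)) + 209/18 = 111*((-68 + 12)/(-16 + 59*(1/28))) + 209/18 = 111*(-56/(-16 + 59/28)) + 209/18 = 111*(-56/(-389/28)) + 209/18 = 111*(-56*(-28/389)) + 209/18 = 111*(1568/389) + 209/18 = 174048/389 + 209/18 = 3214165/7002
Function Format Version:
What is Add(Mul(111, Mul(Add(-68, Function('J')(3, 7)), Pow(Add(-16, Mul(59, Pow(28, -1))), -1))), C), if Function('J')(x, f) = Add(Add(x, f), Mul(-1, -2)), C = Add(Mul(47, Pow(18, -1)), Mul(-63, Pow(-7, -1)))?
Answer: Rational(3214165, 7002) ≈ 459.04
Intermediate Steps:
C = Rational(209, 18) (C = Add(Mul(47, Rational(1, 18)), Mul(-63, Rational(-1, 7))) = Add(Rational(47, 18), 9) = Rational(209, 18) ≈ 11.611)
Function('J')(x, f) = Add(2, f, x) (Function('J')(x, f) = Add(Add(f, x), 2) = Add(2, f, x))
Add(Mul(111, Mul(Add(-68, Function('J')(3, 7)), Pow(Add(-16, Mul(59, Pow(28, -1))), -1))), C) = Add(Mul(111, Mul(Add(-68, Add(2, 7, 3)), Pow(Add(-16, Mul(59, Pow(28, -1))), -1))), Rational(209, 18)) = Add(Mul(111, Mul(Add(-68, 12), Pow(Add(-16, Mul(59, Rational(1, 28))), -1))), Rational(209, 18)) = Add(Mul(111, Mul(-56, Pow(Add(-16, Rational(59, 28)), -1))), Rational(209, 18)) = Add(Mul(111, Mul(-56, Pow(Rational(-389, 28), -1))), Rational(209, 18)) = Add(Mul(111, Mul(-56, Rational(-28, 389))), Rational(209, 18)) = Add(Mul(111, Rational(1568, 389)), Rational(209, 18)) = Add(Rational(174048, 389), Rational(209, 18)) = Rational(3214165, 7002)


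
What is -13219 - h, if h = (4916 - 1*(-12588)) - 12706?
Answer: -18017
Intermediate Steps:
h = 4798 (h = (4916 + 12588) - 12706 = 17504 - 12706 = 4798)
-13219 - h = -13219 - 1*4798 = -13219 - 4798 = -18017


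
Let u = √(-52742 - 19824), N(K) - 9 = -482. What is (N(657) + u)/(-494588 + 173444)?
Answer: 473/321144 - I*√72566/321144 ≈ 0.0014729 - 0.00083882*I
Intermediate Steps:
N(K) = -473 (N(K) = 9 - 482 = -473)
u = I*√72566 (u = √(-72566) = I*√72566 ≈ 269.38*I)
(N(657) + u)/(-494588 + 173444) = (-473 + I*√72566)/(-494588 + 173444) = (-473 + I*√72566)/(-321144) = (-473 + I*√72566)*(-1/321144) = 473/321144 - I*√72566/321144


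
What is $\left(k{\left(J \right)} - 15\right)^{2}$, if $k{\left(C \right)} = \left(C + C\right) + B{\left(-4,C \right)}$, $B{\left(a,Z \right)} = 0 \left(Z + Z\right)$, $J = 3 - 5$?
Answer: $361$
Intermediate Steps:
$J = -2$ ($J = 3 - 5 = -2$)
$B{\left(a,Z \right)} = 0$ ($B{\left(a,Z \right)} = 0 \cdot 2 Z = 0$)
$k{\left(C \right)} = 2 C$ ($k{\left(C \right)} = \left(C + C\right) + 0 = 2 C + 0 = 2 C$)
$\left(k{\left(J \right)} - 15\right)^{2} = \left(2 \left(-2\right) - 15\right)^{2} = \left(-4 - 15\right)^{2} = \left(-19\right)^{2} = 361$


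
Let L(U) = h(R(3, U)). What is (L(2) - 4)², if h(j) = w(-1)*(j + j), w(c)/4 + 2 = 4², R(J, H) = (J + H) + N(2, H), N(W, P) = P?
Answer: 608400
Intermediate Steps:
R(J, H) = J + 2*H (R(J, H) = (J + H) + H = (H + J) + H = J + 2*H)
w(c) = 56 (w(c) = -8 + 4*4² = -8 + 4*16 = -8 + 64 = 56)
h(j) = 112*j (h(j) = 56*(j + j) = 56*(2*j) = 112*j)
L(U) = 336 + 224*U (L(U) = 112*(3 + 2*U) = 336 + 224*U)
(L(2) - 4)² = ((336 + 224*2) - 4)² = ((336 + 448) - 4)² = (784 - 4)² = 780² = 608400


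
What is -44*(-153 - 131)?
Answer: 12496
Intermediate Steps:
-44*(-153 - 131) = -44*(-284) = 12496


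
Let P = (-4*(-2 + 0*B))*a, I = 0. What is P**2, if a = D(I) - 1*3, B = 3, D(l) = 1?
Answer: 256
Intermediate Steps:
a = -2 (a = 1 - 1*3 = 1 - 3 = -2)
P = -16 (P = -4*(-2 + 0*3)*(-2) = -4*(-2 + 0)*(-2) = -4*(-2)*(-2) = 8*(-2) = -16)
P**2 = (-16)**2 = 256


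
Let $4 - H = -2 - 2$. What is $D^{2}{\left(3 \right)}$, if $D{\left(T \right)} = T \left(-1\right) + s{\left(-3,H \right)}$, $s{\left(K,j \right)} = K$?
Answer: $36$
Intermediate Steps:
$H = 8$ ($H = 4 - \left(-2 - 2\right) = 4 - -4 = 4 + 4 = 8$)
$D{\left(T \right)} = -3 - T$ ($D{\left(T \right)} = T \left(-1\right) - 3 = - T - 3 = -3 - T$)
$D^{2}{\left(3 \right)} = \left(-3 - 3\right)^{2} = \left(-6\right)^{2} = 36$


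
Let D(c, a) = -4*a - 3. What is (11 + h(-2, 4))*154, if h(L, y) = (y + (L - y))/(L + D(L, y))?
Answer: 5126/3 ≈ 1708.7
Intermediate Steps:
D(c, a) = -3 - 4*a
h(L, y) = L/(-3 + L - 4*y) (h(L, y) = (y + (L - y))/(L + (-3 - 4*y)) = L/(-3 + L - 4*y))
(11 + h(-2, 4))*154 = (11 - 1*(-2)/(3 - 1*(-2) + 4*4))*154 = (11 - 1*(-2)/(3 + 2 + 16))*154 = (11 - 1*(-2)/21)*154 = (11 - 1*(-2)*1/21)*154 = (11 + 2/21)*154 = (233/21)*154 = 5126/3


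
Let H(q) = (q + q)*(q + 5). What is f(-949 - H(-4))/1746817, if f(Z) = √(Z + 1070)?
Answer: √129/1746817 ≈ 6.5020e-6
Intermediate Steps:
H(q) = 2*q*(5 + q) (H(q) = (2*q)*(5 + q) = 2*q*(5 + q))
f(Z) = √(1070 + Z)
f(-949 - H(-4))/1746817 = √(1070 + (-949 - 2*(-4)*(5 - 4)))/1746817 = √(1070 + (-949 - 2*(-4)))*(1/1746817) = √(1070 + (-949 - 1*(-8)))*(1/1746817) = √(1070 + (-949 + 8))*(1/1746817) = √(1070 - 941)*(1/1746817) = √129*(1/1746817) = √129/1746817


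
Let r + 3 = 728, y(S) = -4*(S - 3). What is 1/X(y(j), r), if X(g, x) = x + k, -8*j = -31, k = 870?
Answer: 1/1595 ≈ 0.00062696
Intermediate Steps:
j = 31/8 (j = -⅛*(-31) = 31/8 ≈ 3.8750)
y(S) = 12 - 4*S (y(S) = -4*(-3 + S) = 12 - 4*S)
r = 725 (r = -3 + 728 = 725)
X(g, x) = 870 + x (X(g, x) = x + 870 = 870 + x)
1/X(y(j), r) = 1/(870 + 725) = 1/1595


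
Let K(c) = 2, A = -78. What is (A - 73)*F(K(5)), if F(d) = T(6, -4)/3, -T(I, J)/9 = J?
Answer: -1812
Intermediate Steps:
T(I, J) = -9*J
F(d) = 12 (F(d) = -9*(-4)/3 = 36*(⅓) = 12)
(A - 73)*F(K(5)) = (-78 - 73)*12 = -151*12 = -1812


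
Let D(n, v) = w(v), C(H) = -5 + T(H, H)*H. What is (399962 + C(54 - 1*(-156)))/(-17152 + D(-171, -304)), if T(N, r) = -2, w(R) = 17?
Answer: -399537/17135 ≈ -23.317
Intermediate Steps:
C(H) = -5 - 2*H
D(n, v) = 17
(399962 + C(54 - 1*(-156)))/(-17152 + D(-171, -304)) = (399962 + (-5 - 2*(54 - 1*(-156))))/(-17152 + 17) = (399962 + (-5 - 2*(54 + 156)))/(-17135) = (399962 + (-5 - 2*210))*(-1/17135) = (399962 + (-5 - 420))*(-1/17135) = (399962 - 425)*(-1/17135) = 399537*(-1/17135) = -399537/17135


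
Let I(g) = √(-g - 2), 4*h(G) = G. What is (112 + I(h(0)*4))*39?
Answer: 4368 + 39*I*√2 ≈ 4368.0 + 55.154*I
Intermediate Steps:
h(G) = G/4
I(g) = √(-2 - g)
(112 + I(h(0)*4))*39 = (112 + √(-2 - (¼)*0*4))*39 = (112 + √(-2 - 0*4))*39 = (112 + √(-2 - 1*0))*39 = (112 + √(-2 + 0))*39 = (112 + √(-2))*39 = (112 + I*√2)*39 = 4368 + 39*I*√2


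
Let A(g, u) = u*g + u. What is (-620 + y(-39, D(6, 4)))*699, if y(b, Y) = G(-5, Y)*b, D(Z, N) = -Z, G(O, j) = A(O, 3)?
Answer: -106248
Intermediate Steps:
A(g, u) = u + g*u (A(g, u) = g*u + u = u + g*u)
G(O, j) = 3 + 3*O (G(O, j) = 3*(1 + O) = 3 + 3*O)
y(b, Y) = -12*b (y(b, Y) = (3 + 3*(-5))*b = (3 - 15)*b = -12*b)
(-620 + y(-39, D(6, 4)))*699 = (-620 - 12*(-39))*699 = (-620 + 468)*699 = -152*699 = -106248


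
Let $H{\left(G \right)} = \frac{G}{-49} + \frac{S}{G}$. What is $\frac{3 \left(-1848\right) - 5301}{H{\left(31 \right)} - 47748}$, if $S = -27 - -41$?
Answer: $\frac{16473555}{72529487} \approx 0.22713$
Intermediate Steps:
$S = 14$ ($S = -27 + 41 = 14$)
$H{\left(G \right)} = \frac{14}{G} - \frac{G}{49}$ ($H{\left(G \right)} = \frac{G}{-49} + \frac{14}{G} = G \left(- \frac{1}{49}\right) + \frac{14}{G} = - \frac{G}{49} + \frac{14}{G} = \frac{14}{G} - \frac{G}{49}$)
$\frac{3 \left(-1848\right) - 5301}{H{\left(31 \right)} - 47748} = \frac{3 \left(-1848\right) - 5301}{\left(\frac{14}{31} - \frac{31}{49}\right) - 47748} = \frac{-5544 - 5301}{\left(14 \cdot \frac{1}{31} - \frac{31}{49}\right) - 47748} = - \frac{10845}{\left(\frac{14}{31} - \frac{31}{49}\right) - 47748} = - \frac{10845}{- \frac{275}{1519} - 47748} = - \frac{10845}{- \frac{72529487}{1519}} = \left(-10845\right) \left(- \frac{1519}{72529487}\right) = \frac{16473555}{72529487}$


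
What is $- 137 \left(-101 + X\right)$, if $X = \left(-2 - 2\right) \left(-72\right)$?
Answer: $-25619$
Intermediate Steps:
$X = 288$ ($X = \left(-2 - 2\right) \left(-72\right) = \left(-4\right) \left(-72\right) = 288$)
$- 137 \left(-101 + X\right) = - 137 \left(-101 + 288\right) = \left(-137\right) 187 = -25619$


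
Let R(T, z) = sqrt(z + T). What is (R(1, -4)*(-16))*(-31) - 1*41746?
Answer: -41746 + 496*I*sqrt(3) ≈ -41746.0 + 859.1*I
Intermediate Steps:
R(T, z) = sqrt(T + z)
(R(1, -4)*(-16))*(-31) - 1*41746 = (sqrt(1 - 4)*(-16))*(-31) - 1*41746 = (sqrt(-3)*(-16))*(-31) - 41746 = ((I*sqrt(3))*(-16))*(-31) - 41746 = -16*I*sqrt(3)*(-31) - 41746 = 496*I*sqrt(3) - 41746 = -41746 + 496*I*sqrt(3)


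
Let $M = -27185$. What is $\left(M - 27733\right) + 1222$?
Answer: $-53696$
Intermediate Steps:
$\left(M - 27733\right) + 1222 = \left(-27185 - 27733\right) + 1222 = -54918 + 1222 = -53696$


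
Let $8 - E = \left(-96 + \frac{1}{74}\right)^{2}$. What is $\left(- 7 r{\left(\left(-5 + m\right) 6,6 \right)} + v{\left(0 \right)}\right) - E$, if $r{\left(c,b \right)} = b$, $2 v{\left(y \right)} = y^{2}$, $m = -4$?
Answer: $\frac{50178809}{5476} \approx 9163.4$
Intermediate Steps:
$v{\left(y \right)} = \frac{y^{2}}{2}$
$E = - \frac{50408801}{5476}$ ($E = 8 - \left(-96 + \frac{1}{74}\right)^{2} = 8 - \left(- \frac{7103}{74}\right)^{2} = 8 - \frac{50452609}{5476} = - \frac{50408801}{5476} \approx -9205.4$)
$\left(- 7 r{\left(\left(-5 + m\right) 6,6 \right)} + v{\left(0 \right)}\right) - E = \left(\left(-7\right) 6 + \frac{0^{2}}{2}\right) - - \frac{50408801}{5476} = \left(-42 + \frac{1}{2} \cdot 0\right) + \frac{50408801}{5476} = \left(-42 + 0\right) + \frac{50408801}{5476} = -42 + \frac{50408801}{5476} = \frac{50178809}{5476}$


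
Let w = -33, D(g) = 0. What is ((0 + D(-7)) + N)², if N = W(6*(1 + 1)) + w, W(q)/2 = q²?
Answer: 65025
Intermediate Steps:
W(q) = 2*q²
N = 255 (N = 2*(6*(1 + 1))² - 33 = 2*(6*2)² - 33 = 2*12² - 33 = 2*144 - 33 = 288 - 33 = 255)
((0 + D(-7)) + N)² = ((0 + 0) + 255)² = (0 + 255)² = 255² = 65025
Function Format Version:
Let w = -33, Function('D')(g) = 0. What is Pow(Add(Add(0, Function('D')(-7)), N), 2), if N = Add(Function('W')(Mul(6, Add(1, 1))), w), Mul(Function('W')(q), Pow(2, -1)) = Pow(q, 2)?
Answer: 65025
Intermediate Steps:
Function('W')(q) = Mul(2, Pow(q, 2))
N = 255 (N = Add(Mul(2, Pow(Mul(6, Add(1, 1)), 2)), -33) = Add(Mul(2, Pow(Mul(6, 2), 2)), -33) = Add(Mul(2, Pow(12, 2)), -33) = Add(Mul(2, 144), -33) = Add(288, -33) = 255)
Pow(Add(Add(0, Function('D')(-7)), N), 2) = Pow(Add(Add(0, 0), 255), 2) = Pow(Add(0, 255), 2) = Pow(255, 2) = 65025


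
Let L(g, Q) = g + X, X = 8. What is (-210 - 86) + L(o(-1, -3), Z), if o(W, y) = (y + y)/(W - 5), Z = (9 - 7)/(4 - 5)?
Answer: -287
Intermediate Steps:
Z = -2 (Z = 2/(-1) = 2*(-1) = -2)
o(W, y) = 2*y/(-5 + W) (o(W, y) = (2*y)/(-5 + W) = 2*y/(-5 + W))
L(g, Q) = 8 + g (L(g, Q) = g + 8 = 8 + g)
(-210 - 86) + L(o(-1, -3), Z) = (-210 - 86) + (8 + 2*(-3)/(-5 - 1)) = -296 + (8 + 2*(-3)/(-6)) = -296 + (8 + 2*(-3)*(-⅙)) = -296 + (8 + 1) = -296 + 9 = -287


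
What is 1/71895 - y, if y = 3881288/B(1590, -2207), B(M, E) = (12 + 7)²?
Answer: -279045200399/25954095 ≈ -10751.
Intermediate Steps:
B(M, E) = 361 (B(M, E) = 19² = 361)
y = 3881288/361 ≈ 10751.
1/71895 - y = 1/71895 - 1*3881288/361 = 1/71895 - 3881288/361 = -279045200399/25954095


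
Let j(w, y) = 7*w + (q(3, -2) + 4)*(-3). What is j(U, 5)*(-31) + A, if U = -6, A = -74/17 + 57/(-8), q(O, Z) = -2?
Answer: 200807/136 ≈ 1476.5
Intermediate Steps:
A = -1561/136 (A = -74*1/17 + 57*(-⅛) = -74/17 - 57/8 = -1561/136 ≈ -11.478)
j(w, y) = -6 + 7*w (j(w, y) = 7*w + (-2 + 4)*(-3) = 7*w + 2*(-3) = 7*w - 6 = -6 + 7*w)
j(U, 5)*(-31) + A = (-6 + 7*(-6))*(-31) - 1561/136 = (-6 - 42)*(-31) - 1561/136 = -48*(-31) - 1561/136 = 1488 - 1561/136 = 200807/136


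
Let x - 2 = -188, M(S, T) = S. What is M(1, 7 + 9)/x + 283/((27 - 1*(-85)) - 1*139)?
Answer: -17555/1674 ≈ -10.487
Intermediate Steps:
x = -186 (x = 2 - 188 = -186)
M(1, 7 + 9)/x + 283/((27 - 1*(-85)) - 1*139) = 1/(-186) + 283/((27 - 1*(-85)) - 1*139) = 1*(-1/186) + 283/((27 + 85) - 139) = -1/186 + 283/(112 - 139) = -1/186 + 283/(-27) = -1/186 + 283*(-1/27) = -1/186 - 283/27 = -17555/1674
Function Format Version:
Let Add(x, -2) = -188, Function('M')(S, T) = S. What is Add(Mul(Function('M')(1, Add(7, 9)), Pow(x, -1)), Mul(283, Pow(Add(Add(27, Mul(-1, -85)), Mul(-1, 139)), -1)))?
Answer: Rational(-17555, 1674) ≈ -10.487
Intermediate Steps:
x = -186 (x = Add(2, -188) = -186)
Add(Mul(Function('M')(1, Add(7, 9)), Pow(x, -1)), Mul(283, Pow(Add(Add(27, Mul(-1, -85)), Mul(-1, 139)), -1))) = Add(Mul(1, Pow(-186, -1)), Mul(283, Pow(Add(Add(27, Mul(-1, -85)), Mul(-1, 139)), -1))) = Add(Mul(1, Rational(-1, 186)), Mul(283, Pow(Add(Add(27, 85), -139), -1))) = Add(Rational(-1, 186), Mul(283, Pow(Add(112, -139), -1))) = Add(Rational(-1, 186), Mul(283, Pow(-27, -1))) = Add(Rational(-1, 186), Mul(283, Rational(-1, 27))) = Add(Rational(-1, 186), Rational(-283, 27)) = Rational(-17555, 1674)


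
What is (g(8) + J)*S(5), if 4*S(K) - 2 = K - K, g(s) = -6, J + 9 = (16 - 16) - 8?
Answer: -23/2 ≈ -11.500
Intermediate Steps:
J = -17 (J = -9 + ((16 - 16) - 8) = -9 + (0 - 8) = -9 - 8 = -17)
S(K) = ½ (S(K) = ½ + (K - K)/4 = ½ + (¼)*0 = ½ + 0 = ½)
(g(8) + J)*S(5) = (-6 - 17)*(½) = -23*½ = -23/2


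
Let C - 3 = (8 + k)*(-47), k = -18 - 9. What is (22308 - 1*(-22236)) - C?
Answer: 43648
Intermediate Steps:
k = -27
C = 896 (C = 3 + (8 - 27)*(-47) = 3 - 19*(-47) = 3 + 893 = 896)
(22308 - 1*(-22236)) - C = (22308 - 1*(-22236)) - 1*896 = (22308 + 22236) - 896 = 44544 - 896 = 43648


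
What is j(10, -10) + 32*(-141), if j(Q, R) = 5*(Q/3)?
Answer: -13486/3 ≈ -4495.3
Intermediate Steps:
j(Q, R) = 5*Q/3 (j(Q, R) = 5*(Q*(⅓)) = 5*(Q/3) = 5*Q/3)
j(10, -10) + 32*(-141) = (5/3)*10 + 32*(-141) = 50/3 - 4512 = -13486/3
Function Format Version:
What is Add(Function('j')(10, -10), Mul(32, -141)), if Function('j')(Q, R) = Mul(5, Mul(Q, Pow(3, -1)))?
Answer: Rational(-13486, 3) ≈ -4495.3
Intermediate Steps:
Function('j')(Q, R) = Mul(Rational(5, 3), Q) (Function('j')(Q, R) = Mul(5, Mul(Q, Rational(1, 3))) = Mul(5, Mul(Rational(1, 3), Q)) = Mul(Rational(5, 3), Q))
Add(Function('j')(10, -10), Mul(32, -141)) = Add(Mul(Rational(5, 3), 10), Mul(32, -141)) = Add(Rational(50, 3), -4512) = Rational(-13486, 3)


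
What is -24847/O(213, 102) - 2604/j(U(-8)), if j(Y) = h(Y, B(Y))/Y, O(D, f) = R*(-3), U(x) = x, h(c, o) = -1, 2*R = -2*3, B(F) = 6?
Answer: -212335/9 ≈ -23593.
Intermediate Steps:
R = -3 (R = (-2*3)/2 = (1/2)*(-6) = -3)
O(D, f) = 9 (O(D, f) = -3*(-3) = 9)
j(Y) = -1/Y
-24847/O(213, 102) - 2604/j(U(-8)) = -24847/9 - 2604/((-1/(-8))) = -24847*1/9 - 2604/((-1*(-1/8))) = -24847/9 - 2604/1/8 = -24847/9 - 2604*8 = -24847/9 - 20832 = -212335/9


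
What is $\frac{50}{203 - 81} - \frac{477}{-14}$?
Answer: $\frac{29447}{854} \approx 34.481$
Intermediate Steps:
$\frac{50}{203 - 81} - \frac{477}{-14} = \frac{50}{122} - - \frac{477}{14} = 50 \cdot \frac{1}{122} + \frac{477}{14} = \frac{25}{61} + \frac{477}{14} = \frac{29447}{854}$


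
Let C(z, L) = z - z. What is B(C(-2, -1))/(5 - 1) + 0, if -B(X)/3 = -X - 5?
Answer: 15/4 ≈ 3.7500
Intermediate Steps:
C(z, L) = 0
B(X) = 15 + 3*X (B(X) = -3*(-X - 5) = -3*(-5 - X) = 15 + 3*X)
B(C(-2, -1))/(5 - 1) + 0 = (15 + 3*0)/(5 - 1) + 0 = (15 + 0)/4 + 0 = (¼)*15 + 0 = 15/4 + 0 = 15/4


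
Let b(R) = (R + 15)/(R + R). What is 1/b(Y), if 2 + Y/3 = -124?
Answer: 252/121 ≈ 2.0826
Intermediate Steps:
Y = -378 (Y = -6 + 3*(-124) = -6 - 372 = -378)
b(R) = (15 + R)/(2*R) (b(R) = (15 + R)/((2*R)) = (15 + R)*(1/(2*R)) = (15 + R)/(2*R))
1/b(Y) = 1/((½)*(15 - 378)/(-378)) = 1/((½)*(-1/378)*(-363)) = 1/(121/252) = 252/121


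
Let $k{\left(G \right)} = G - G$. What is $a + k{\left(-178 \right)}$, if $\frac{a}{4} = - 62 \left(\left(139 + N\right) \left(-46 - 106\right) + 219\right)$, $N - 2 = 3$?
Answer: $5373912$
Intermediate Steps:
$N = 5$ ($N = 2 + 3 = 5$)
$k{\left(G \right)} = 0$
$a = 5373912$ ($a = 4 \left(- 62 \left(\left(139 + 5\right) \left(-46 - 106\right) + 219\right)\right) = 4 \left(- 62 \left(144 \left(-152\right) + 219\right)\right) = 4 \left(- 62 \left(-21888 + 219\right)\right) = 4 \left(\left(-62\right) \left(-21669\right)\right) = 4 \cdot 1343478 = 5373912$)
$a + k{\left(-178 \right)} = 5373912 + 0 = 5373912$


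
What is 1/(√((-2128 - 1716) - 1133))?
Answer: -I*√553/1659 ≈ -0.014175*I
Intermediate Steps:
1/(√((-2128 - 1716) - 1133)) = 1/(√(-3844 - 1133)) = 1/(√(-4977)) = 1/(3*I*√553) = -I*√553/1659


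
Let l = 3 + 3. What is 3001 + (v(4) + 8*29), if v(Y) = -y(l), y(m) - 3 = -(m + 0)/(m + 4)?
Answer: 16153/5 ≈ 3230.6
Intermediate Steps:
l = 6
y(m) = 3 - m/(4 + m) (y(m) = 3 - (m + 0)/(m + 4) = 3 - m/(4 + m))
v(Y) = -12/5 (v(Y) = -2*(6 + 6)/(4 + 6) = -2*12/10 = -1*12/5 = -12/5)
3001 + (v(4) + 8*29) = 3001 + (-12/5 + 8*29) = 3001 + (-12/5 + 232) = 3001 + 1148/5 = 16153/5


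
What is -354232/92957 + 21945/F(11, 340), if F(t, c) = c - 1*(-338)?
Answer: 599924023/21008282 ≈ 28.557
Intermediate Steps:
F(t, c) = 338 + c (F(t, c) = c + 338 = 338 + c)
-354232/92957 + 21945/F(11, 340) = -354232/92957 + 21945/(338 + 340) = -354232*1/92957 + 21945/678 = -354232/92957 + 21945*(1/678) = -354232/92957 + 7315/226 = 599924023/21008282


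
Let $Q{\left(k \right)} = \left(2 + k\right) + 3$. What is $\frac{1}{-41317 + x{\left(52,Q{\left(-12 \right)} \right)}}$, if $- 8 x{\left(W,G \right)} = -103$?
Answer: $- \frac{8}{330433} \approx -2.4211 \cdot 10^{-5}$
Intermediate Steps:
$Q{\left(k \right)} = 5 + k$
$x{\left(W,G \right)} = \frac{103}{8}$ ($x{\left(W,G \right)} = \left(- \frac{1}{8}\right) \left(-103\right) = \frac{103}{8}$)
$\frac{1}{-41317 + x{\left(52,Q{\left(-12 \right)} \right)}} = \frac{1}{-41317 + \frac{103}{8}} = \frac{1}{- \frac{330433}{8}} = - \frac{8}{330433}$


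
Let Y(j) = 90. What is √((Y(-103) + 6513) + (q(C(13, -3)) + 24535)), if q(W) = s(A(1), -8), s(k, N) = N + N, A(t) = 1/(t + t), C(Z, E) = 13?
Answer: 3*√3458 ≈ 176.41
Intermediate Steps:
A(t) = 1/(2*t)
s(k, N) = 2*N
q(W) = -16 (q(W) = 2*(-8) = -16)
√((Y(-103) + 6513) + (q(C(13, -3)) + 24535)) = √((90 + 6513) + (-16 + 24535)) = √(6603 + 24519) = √31122 = 3*√3458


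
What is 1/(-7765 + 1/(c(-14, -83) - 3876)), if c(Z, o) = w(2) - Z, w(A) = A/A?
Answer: -3861/29980666 ≈ -0.00012878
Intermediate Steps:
w(A) = 1
c(Z, o) = 1 - Z
1/(-7765 + 1/(c(-14, -83) - 3876)) = 1/(-7765 + 1/((1 - 1*(-14)) - 3876)) = 1/(-7765 + 1/((1 + 14) - 3876)) = 1/(-7765 + 1/(15 - 3876)) = 1/(-7765 + 1/(-3861)) = 1/(-7765 - 1/3861) = 1/(-29980666/3861) = -3861/29980666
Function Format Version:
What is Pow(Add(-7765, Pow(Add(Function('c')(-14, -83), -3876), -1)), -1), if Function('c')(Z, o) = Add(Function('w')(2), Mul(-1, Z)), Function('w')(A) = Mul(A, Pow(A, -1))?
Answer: Rational(-3861, 29980666) ≈ -0.00012878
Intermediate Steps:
Function('w')(A) = 1
Function('c')(Z, o) = Add(1, Mul(-1, Z))
Pow(Add(-7765, Pow(Add(Function('c')(-14, -83), -3876), -1)), -1) = Pow(Add(-7765, Pow(Add(Add(1, Mul(-1, -14)), -3876), -1)), -1) = Pow(Add(-7765, Pow(Add(Add(1, 14), -3876), -1)), -1) = Pow(Add(-7765, Pow(Add(15, -3876), -1)), -1) = Pow(Add(-7765, Pow(-3861, -1)), -1) = Pow(Add(-7765, Rational(-1, 3861)), -1) = Pow(Rational(-29980666, 3861), -1) = Rational(-3861, 29980666)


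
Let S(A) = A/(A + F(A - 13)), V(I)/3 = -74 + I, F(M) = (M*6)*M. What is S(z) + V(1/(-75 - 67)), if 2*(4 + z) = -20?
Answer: -34364927/154780 ≈ -222.02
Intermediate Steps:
F(M) = 6*M**2 (F(M) = (6*M)*M = 6*M**2)
z = -14 (z = -4 + (1/2)*(-20) = -4 - 10 = -14)
V(I) = -222 + 3*I (V(I) = 3*(-74 + I) = -222 + 3*I)
S(A) = A/(A + 6*(-13 + A)**2) (S(A) = A/(A + 6*(A - 13)**2) = A/(A + 6*(-13 + A)**2))
S(z) + V(1/(-75 - 67)) = -14/(-14 + 6*(-13 - 14)**2) + (-222 + 3/(-75 - 67)) = -14/(-14 + 6*(-27)**2) + (-222 + 3/(-142)) = -14/(-14 + 6*729) + (-222 + 3*(-1/142)) = -14/(-14 + 4374) + (-222 - 3/142) = -14/4360 - 31527/142 = -14*1/4360 - 31527/142 = -7/2180 - 31527/142 = -34364927/154780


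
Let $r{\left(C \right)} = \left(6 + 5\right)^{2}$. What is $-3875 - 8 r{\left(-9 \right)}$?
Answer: $-4843$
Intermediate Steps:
$r{\left(C \right)} = 121$ ($r{\left(C \right)} = 11^{2} = 121$)
$-3875 - 8 r{\left(-9 \right)} = -3875 - 968 = -4843$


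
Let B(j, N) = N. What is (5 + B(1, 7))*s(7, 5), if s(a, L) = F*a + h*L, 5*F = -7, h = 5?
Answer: 912/5 ≈ 182.40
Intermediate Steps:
F = -7/5 (F = (1/5)*(-7) = -7/5 ≈ -1.4000)
s(a, L) = 5*L - 7*a/5 (s(a, L) = -7*a/5 + 5*L = 5*L - 7*a/5)
(5 + B(1, 7))*s(7, 5) = (5 + 7)*(5*5 - 7/5*7) = 12*(25 - 49/5) = 12*(76/5) = 912/5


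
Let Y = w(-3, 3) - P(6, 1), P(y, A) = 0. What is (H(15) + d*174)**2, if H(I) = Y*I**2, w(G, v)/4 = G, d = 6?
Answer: 2742336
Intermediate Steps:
w(G, v) = 4*G
Y = -12 (Y = 4*(-3) - 1*0 = -12 + 0 = -12)
H(I) = -12*I**2
(H(15) + d*174)**2 = (-12*15**2 + 6*174)**2 = (-12*225 + 1044)**2 = (-2700 + 1044)**2 = (-1656)**2 = 2742336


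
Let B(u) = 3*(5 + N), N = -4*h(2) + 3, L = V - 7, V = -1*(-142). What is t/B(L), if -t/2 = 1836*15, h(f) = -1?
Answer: -1530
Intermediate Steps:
V = 142
t = -55080 (t = -3672*15 = -2*27540 = -55080)
L = 135 (L = 142 - 7 = 135)
N = 7 (N = -4*(-1) + 3 = 4 + 3 = 7)
B(u) = 36 (B(u) = 3*(5 + 7) = 3*12 = 36)
t/B(L) = -55080/36 = -55080*1/36 = -1530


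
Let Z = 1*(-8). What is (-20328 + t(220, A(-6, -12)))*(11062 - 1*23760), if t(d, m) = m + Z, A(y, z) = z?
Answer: 258378904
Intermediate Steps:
Z = -8
t(d, m) = -8 + m (t(d, m) = m - 8 = -8 + m)
(-20328 + t(220, A(-6, -12)))*(11062 - 1*23760) = (-20328 + (-8 - 12))*(11062 - 1*23760) = (-20328 - 20)*(11062 - 23760) = -20348*(-12698) = 258378904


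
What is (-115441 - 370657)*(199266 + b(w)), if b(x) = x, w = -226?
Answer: -96752945920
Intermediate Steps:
(-115441 - 370657)*(199266 + b(w)) = (-115441 - 370657)*(199266 - 226) = -486098*199040 = -96752945920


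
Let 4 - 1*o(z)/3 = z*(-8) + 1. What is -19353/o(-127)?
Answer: 6451/1013 ≈ 6.3682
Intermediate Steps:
o(z) = 9 + 24*z (o(z) = 12 - 3*(z*(-8) + 1) = 12 - 3*(-8*z + 1) = 12 - 3*(1 - 8*z) = 12 + (-3 + 24*z) = 9 + 24*z)
-19353/o(-127) = -19353/(9 + 24*(-127)) = -19353/(9 - 3048) = -19353/(-3039) = -19353*(-1/3039) = 6451/1013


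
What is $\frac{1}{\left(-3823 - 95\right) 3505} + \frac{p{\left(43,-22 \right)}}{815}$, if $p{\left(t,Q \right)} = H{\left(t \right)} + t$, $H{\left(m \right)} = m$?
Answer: $\frac{47240077}{447682434} \approx 0.10552$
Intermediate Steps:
$p{\left(t,Q \right)} = 2 t$ ($p{\left(t,Q \right)} = t + t = 2 t$)
$\frac{1}{\left(-3823 - 95\right) 3505} + \frac{p{\left(43,-22 \right)}}{815} = \frac{1}{\left(-3823 - 95\right) 3505} + \frac{2 \cdot 43}{815} = \frac{1}{-3823 - 95} \cdot \frac{1}{3505} + 86 \cdot \frac{1}{815} = \frac{1}{-3918} \cdot \frac{1}{3505} + \frac{86}{815} = \left(- \frac{1}{3918}\right) \frac{1}{3505} + \frac{86}{815} = - \frac{1}{13732590} + \frac{86}{815} = \frac{47240077}{447682434}$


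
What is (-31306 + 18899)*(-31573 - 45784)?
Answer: 959768299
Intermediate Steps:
(-31306 + 18899)*(-31573 - 45784) = -12407*(-77357) = 959768299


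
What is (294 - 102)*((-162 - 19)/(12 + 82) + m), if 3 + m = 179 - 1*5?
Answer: 1525728/47 ≈ 32462.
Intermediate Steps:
m = 171 (m = -3 + (179 - 1*5) = -3 + (179 - 5) = -3 + 174 = 171)
(294 - 102)*((-162 - 19)/(12 + 82) + m) = (294 - 102)*((-162 - 19)/(12 + 82) + 171) = 192*(-181/94 + 171) = 192*(15893/94) = 1525728/47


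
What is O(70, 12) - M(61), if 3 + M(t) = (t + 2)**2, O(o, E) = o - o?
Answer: -3966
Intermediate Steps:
O(o, E) = 0
M(t) = -3 + (2 + t)**2 (M(t) = -3 + (t + 2)**2 = -3 + (2 + t)**2)
O(70, 12) - M(61) = 0 - (-3 + (2 + 61)**2) = 0 - (-3 + 63**2) = 0 - (-3 + 3969) = 0 - 1*3966 = 0 - 3966 = -3966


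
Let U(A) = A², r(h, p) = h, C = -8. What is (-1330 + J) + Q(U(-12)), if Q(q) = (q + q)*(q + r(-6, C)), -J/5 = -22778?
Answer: 152304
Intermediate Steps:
J = 113890 (J = -5*(-22778) = 113890)
Q(q) = 2*q*(-6 + q) (Q(q) = (q + q)*(q - 6) = (2*q)*(-6 + q) = 2*q*(-6 + q))
(-1330 + J) + Q(U(-12)) = (-1330 + 113890) + 2*(-12)²*(-6 + (-12)²) = 112560 + 2*144*(-6 + 144) = 112560 + 2*144*138 = 112560 + 39744 = 152304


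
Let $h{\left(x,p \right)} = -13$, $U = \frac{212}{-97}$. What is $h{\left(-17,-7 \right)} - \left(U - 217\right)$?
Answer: $\frac{20000}{97} \approx 206.19$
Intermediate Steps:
$U = - \frac{212}{97}$ ($U = 212 \left(- \frac{1}{97}\right) = - \frac{212}{97} \approx -2.1856$)
$h{\left(-17,-7 \right)} - \left(U - 217\right) = -13 - \left(- \frac{212}{97} - 217\right) = -13 - - \frac{21261}{97} = -13 + \frac{21261}{97} = \frac{20000}{97}$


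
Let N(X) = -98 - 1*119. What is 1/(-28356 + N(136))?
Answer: -1/28573 ≈ -3.4998e-5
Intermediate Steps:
N(X) = -217 (N(X) = -98 - 119 = -217)
1/(-28356 + N(136)) = 1/(-28356 - 217) = 1/(-28573) = -1/28573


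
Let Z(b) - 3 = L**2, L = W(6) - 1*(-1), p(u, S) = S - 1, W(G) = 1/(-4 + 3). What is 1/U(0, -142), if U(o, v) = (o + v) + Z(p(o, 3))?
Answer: -1/139 ≈ -0.0071942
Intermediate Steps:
W(G) = -1 (W(G) = 1/(-1) = -1)
p(u, S) = -1 + S
L = 0 (L = -1 - 1*(-1) = -1 + 1 = 0)
Z(b) = 3 (Z(b) = 3 + 0**2 = 3 + 0 = 3)
U(o, v) = 3 + o + v (U(o, v) = (o + v) + 3 = 3 + o + v)
1/U(0, -142) = 1/(3 + 0 - 142) = 1/(-139) = -1/139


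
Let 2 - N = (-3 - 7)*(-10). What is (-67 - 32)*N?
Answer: 9702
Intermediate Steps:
N = -98 (N = 2 - (-3 - 7)*(-10) = 2 - (-10)*(-10) = 2 - 1*100 = 2 - 100 = -98)
(-67 - 32)*N = (-67 - 32)*(-98) = -99*(-98) = 9702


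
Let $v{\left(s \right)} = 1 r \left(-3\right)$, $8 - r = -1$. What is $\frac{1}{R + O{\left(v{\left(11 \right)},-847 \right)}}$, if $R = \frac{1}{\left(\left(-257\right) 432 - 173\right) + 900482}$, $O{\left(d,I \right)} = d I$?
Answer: $\frac{789285}{18050158666} \approx 4.3727 \cdot 10^{-5}$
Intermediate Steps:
$r = 9$ ($r = 8 - -1 = 8 + 1 = 9$)
$v{\left(s \right)} = -27$ ($v{\left(s \right)} = 1 \cdot 9 \left(-3\right) = 9 \left(-3\right) = -27$)
$O{\left(d,I \right)} = I d$
$R = \frac{1}{789285}$ ($R = \frac{1}{\left(-111024 - 173\right) + 900482} = \frac{1}{-111197 + 900482} = \frac{1}{789285} \approx 1.267 \cdot 10^{-6}$)
$\frac{1}{R + O{\left(v{\left(11 \right)},-847 \right)}} = \frac{1}{\frac{1}{789285} - -22869} = \frac{1}{\frac{1}{789285} + 22869} = \frac{1}{\frac{18050158666}{789285}} = \frac{789285}{18050158666}$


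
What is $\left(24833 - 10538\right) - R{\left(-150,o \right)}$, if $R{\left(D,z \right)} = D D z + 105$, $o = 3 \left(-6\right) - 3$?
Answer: $486690$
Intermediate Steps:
$o = -21$ ($o = -18 - 3 = -21$)
$R{\left(D,z \right)} = 105 + z D^{2}$ ($R{\left(D,z \right)} = D^{2} z + 105 = z D^{2} + 105 = 105 + z D^{2}$)
$\left(24833 - 10538\right) - R{\left(-150,o \right)} = \left(24833 - 10538\right) - \left(105 - 21 \left(-150\right)^{2}\right) = \left(24833 - 10538\right) - \left(105 - 472500\right) = 14295 - \left(105 - 472500\right) = 14295 - -472395 = 14295 + 472395 = 486690$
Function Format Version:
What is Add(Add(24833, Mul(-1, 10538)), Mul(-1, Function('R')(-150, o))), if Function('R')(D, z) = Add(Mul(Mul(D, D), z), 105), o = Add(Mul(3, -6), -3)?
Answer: 486690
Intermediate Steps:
o = -21 (o = Add(-18, -3) = -21)
Function('R')(D, z) = Add(105, Mul(z, Pow(D, 2))) (Function('R')(D, z) = Add(Mul(Pow(D, 2), z), 105) = Add(Mul(z, Pow(D, 2)), 105) = Add(105, Mul(z, Pow(D, 2))))
Add(Add(24833, Mul(-1, 10538)), Mul(-1, Function('R')(-150, o))) = Add(Add(24833, Mul(-1, 10538)), Mul(-1, Add(105, Mul(-21, Pow(-150, 2))))) = Add(Add(24833, -10538), Mul(-1, Add(105, Mul(-21, 22500)))) = Add(14295, Mul(-1, Add(105, -472500))) = Add(14295, Mul(-1, -472395)) = Add(14295, 472395) = 486690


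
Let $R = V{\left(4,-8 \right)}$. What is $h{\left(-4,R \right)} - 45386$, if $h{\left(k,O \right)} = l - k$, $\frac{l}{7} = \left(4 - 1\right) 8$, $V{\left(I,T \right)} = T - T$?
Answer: $-45214$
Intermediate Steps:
$V{\left(I,T \right)} = 0$
$R = 0$
$l = 168$ ($l = 7 \left(4 - 1\right) 8 = 7 \cdot 3 \cdot 8 = 7 \cdot 24 = 168$)
$h{\left(k,O \right)} = 168 - k$
$h{\left(-4,R \right)} - 45386 = \left(168 - -4\right) - 45386 = \left(168 + 4\right) - 45386 = 172 - 45386 = -45214$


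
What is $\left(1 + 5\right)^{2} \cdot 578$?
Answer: $20808$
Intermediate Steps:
$\left(1 + 5\right)^{2} \cdot 578 = 6^{2} \cdot 578 = 36 \cdot 578 = 20808$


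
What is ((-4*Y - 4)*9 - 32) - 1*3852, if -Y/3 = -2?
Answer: -4136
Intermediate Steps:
Y = 6 (Y = -3*(-2) = 6)
((-4*Y - 4)*9 - 32) - 1*3852 = ((-4*6 - 4)*9 - 32) - 1*3852 = ((-24 - 4)*9 - 32) - 3852 = (-28*9 - 32) - 3852 = (-252 - 32) - 3852 = -284 - 3852 = -4136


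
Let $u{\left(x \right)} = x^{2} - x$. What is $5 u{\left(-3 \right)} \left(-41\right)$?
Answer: $-2460$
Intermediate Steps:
$5 u{\left(-3 \right)} \left(-41\right) = 5 \left(- 3 \left(-1 - 3\right)\right) \left(-41\right) = 5 \left(\left(-3\right) \left(-4\right)\right) \left(-41\right) = 5 \cdot 12 \left(-41\right) = 60 \left(-41\right) = -2460$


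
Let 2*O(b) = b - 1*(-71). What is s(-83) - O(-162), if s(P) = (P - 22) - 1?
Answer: -121/2 ≈ -60.500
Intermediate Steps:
s(P) = -23 + P (s(P) = (-22 + P) - 1 = -23 + P)
O(b) = 71/2 + b/2 (O(b) = (b - 1*(-71))/2 = (b + 71)/2 = (71 + b)/2 = 71/2 + b/2)
s(-83) - O(-162) = (-23 - 83) - (71/2 + (1/2)*(-162)) = -106 - (71/2 - 81) = -106 - 1*(-91/2) = -106 + 91/2 = -121/2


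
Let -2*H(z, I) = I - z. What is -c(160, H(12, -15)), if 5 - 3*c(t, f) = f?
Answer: 17/6 ≈ 2.8333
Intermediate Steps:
H(z, I) = z/2 - I/2 (H(z, I) = -(I - z)/2 = z/2 - I/2)
c(t, f) = 5/3 - f/3
-c(160, H(12, -15)) = -(5/3 - ((1/2)*12 - 1/2*(-15))/3) = -(5/3 - (6 + 15/2)/3) = -(5/3 - 1/3*27/2) = -(5/3 - 9/2) = -1*(-17/6) = 17/6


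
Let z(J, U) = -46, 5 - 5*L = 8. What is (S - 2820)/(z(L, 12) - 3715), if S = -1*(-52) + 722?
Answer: 2046/3761 ≈ 0.54400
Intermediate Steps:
L = -3/5 (L = 1 - 1/5*8 = 1 - 8/5 = -3/5 ≈ -0.60000)
S = 774 (S = 52 + 722 = 774)
(S - 2820)/(z(L, 12) - 3715) = (774 - 2820)/(-46 - 3715) = -2046/(-3761) = -2046*(-1/3761) = 2046/3761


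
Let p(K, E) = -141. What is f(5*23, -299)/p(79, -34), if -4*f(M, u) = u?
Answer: -299/564 ≈ -0.53014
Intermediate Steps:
f(M, u) = -u/4
f(5*23, -299)/p(79, -34) = -¼*(-299)/(-141) = (299/4)*(-1/141) = -299/564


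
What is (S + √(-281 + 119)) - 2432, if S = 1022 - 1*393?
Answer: -1803 + 9*I*√2 ≈ -1803.0 + 12.728*I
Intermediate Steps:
S = 629 (S = 1022 - 393 = 629)
(S + √(-281 + 119)) - 2432 = (629 + √(-281 + 119)) - 2432 = (629 + √(-162)) - 2432 = (629 + 9*I*√2) - 2432 = -1803 + 9*I*√2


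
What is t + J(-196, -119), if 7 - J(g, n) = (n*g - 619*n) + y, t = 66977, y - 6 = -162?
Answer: -29845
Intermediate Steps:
y = -156 (y = 6 - 162 = -156)
J(g, n) = 163 + 619*n - g*n (J(g, n) = 7 - ((n*g - 619*n) - 156) = 7 - ((g*n - 619*n) - 156) = 7 - ((-619*n + g*n) - 156) = 7 - (-156 - 619*n + g*n) = 7 + (156 + 619*n - g*n) = 163 + 619*n - g*n)
t + J(-196, -119) = 66977 + (163 + 619*(-119) - 1*(-196)*(-119)) = 66977 + (163 - 73661 - 23324) = 66977 - 96822 = -29845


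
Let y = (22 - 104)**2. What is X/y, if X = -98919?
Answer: -98919/6724 ≈ -14.711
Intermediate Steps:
y = 6724 (y = (-82)**2 = 6724)
X/y = -98919/6724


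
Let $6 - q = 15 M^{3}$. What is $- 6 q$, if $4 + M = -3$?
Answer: $-30906$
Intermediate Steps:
$M = -7$ ($M = -4 - 3 = -7$)
$q = 5151$ ($q = 6 - 15 \left(-7\right)^{3} = 6 - 15 \left(-343\right) = 6 - -5145 = 6 + 5145 = 5151$)
$- 6 q = \left(-6\right) 5151 = -30906$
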